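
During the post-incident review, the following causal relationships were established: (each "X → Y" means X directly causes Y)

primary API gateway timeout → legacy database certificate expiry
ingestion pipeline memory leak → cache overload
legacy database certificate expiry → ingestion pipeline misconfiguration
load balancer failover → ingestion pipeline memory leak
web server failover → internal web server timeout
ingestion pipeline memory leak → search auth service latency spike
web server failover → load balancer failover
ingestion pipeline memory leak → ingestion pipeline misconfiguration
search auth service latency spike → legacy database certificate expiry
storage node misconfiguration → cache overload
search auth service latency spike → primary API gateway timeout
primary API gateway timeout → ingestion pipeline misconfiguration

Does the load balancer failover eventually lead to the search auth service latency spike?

There is a causal chain: the load balancer failover → the ingestion pipeline memory leak → the search auth service latency spike.

Yes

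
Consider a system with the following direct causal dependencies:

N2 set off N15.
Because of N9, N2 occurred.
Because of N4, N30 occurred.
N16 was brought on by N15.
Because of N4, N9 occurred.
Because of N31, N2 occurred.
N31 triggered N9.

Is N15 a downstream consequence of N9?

There is a causal chain: N9 → N2 → N15.

Yes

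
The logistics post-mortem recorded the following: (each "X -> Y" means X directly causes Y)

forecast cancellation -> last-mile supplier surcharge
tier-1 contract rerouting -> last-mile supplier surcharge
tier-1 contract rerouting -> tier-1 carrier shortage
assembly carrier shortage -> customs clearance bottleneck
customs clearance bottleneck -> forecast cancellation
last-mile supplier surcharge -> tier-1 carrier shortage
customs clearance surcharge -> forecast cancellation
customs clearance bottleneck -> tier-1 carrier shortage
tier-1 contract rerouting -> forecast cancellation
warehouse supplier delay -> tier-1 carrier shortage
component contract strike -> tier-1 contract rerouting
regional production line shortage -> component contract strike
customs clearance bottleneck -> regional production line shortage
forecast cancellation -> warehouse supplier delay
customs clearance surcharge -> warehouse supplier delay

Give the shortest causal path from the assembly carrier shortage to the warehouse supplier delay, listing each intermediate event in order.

the assembly carrier shortage → the customs clearance bottleneck → the forecast cancellation → the warehouse supplier delay

the assembly carrier shortage → the customs clearance bottleneck
the customs clearance bottleneck → the forecast cancellation
the forecast cancellation → the warehouse supplier delay
Length: 3 steps.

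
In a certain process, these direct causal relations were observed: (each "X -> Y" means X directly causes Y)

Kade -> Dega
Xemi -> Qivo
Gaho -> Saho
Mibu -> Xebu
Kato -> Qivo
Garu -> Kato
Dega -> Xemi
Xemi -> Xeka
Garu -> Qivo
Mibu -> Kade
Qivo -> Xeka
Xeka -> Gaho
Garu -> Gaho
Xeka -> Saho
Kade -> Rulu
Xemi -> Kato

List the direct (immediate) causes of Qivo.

Garu, Kato, Xemi

Upstream contributors include Mibu, Kade, Dega, but only Garu, Kato, Xemi feed directly into Qivo.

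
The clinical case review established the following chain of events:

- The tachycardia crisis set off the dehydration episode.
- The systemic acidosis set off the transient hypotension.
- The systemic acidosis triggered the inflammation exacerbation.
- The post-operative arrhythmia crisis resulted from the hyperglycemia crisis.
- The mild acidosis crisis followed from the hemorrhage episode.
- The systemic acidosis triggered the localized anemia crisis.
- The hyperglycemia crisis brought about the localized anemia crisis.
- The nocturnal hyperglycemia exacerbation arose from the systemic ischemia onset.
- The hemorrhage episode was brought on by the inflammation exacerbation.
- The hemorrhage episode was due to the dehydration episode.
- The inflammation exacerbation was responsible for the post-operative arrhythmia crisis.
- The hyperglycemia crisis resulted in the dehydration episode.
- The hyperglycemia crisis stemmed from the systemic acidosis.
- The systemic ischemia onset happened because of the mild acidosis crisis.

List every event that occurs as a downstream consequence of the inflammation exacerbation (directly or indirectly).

the hemorrhage episode, the mild acidosis crisis, the nocturnal hyperglycemia exacerbation, the post-operative arrhythmia crisis, the systemic ischemia onset

Direct effects: the post-operative arrhythmia crisis, the hemorrhage episode.
2 steps out: the mild acidosis crisis.
3 steps out: the systemic ischemia onset.
4 steps out: the nocturnal hyperglycemia exacerbation.
Not reachable from it: the systemic acidosis, the transient hypotension, the hyperglycemia crisis, the localized anemia crisis, the dehydration episode, the tachycardia crisis.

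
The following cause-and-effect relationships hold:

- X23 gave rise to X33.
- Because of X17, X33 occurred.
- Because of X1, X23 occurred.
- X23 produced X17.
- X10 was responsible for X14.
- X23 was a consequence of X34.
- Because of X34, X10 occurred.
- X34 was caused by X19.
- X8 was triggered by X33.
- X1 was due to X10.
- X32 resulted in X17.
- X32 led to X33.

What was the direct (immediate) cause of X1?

Upstream contributors include X19, X34, but only X10 feeds directly into X1.

X10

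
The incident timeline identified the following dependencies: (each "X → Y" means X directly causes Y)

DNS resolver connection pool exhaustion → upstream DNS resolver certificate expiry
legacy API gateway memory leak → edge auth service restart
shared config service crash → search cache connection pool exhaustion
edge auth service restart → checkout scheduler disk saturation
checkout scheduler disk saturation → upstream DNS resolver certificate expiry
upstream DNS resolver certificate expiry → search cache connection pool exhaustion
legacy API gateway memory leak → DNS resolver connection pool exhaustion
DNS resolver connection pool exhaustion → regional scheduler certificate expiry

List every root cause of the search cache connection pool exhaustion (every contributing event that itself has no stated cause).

the legacy API gateway memory leak, the shared config service crash

Tracing upstream from the search cache connection pool exhaustion: the search cache connection pool exhaustion ← the upstream DNS resolver certificate expiry ← the DNS resolver connection pool exhaustion ← the legacy API gateway memory leak.
A separate upstream branch: the search cache connection pool exhaustion ← the shared config service crash.
Each of those chain origins has no stated cause.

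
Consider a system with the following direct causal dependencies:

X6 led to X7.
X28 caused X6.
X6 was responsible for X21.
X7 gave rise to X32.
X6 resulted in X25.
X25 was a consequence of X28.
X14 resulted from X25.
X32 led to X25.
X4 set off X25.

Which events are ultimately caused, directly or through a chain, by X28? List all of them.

X14, X21, X25, X32, X6, X7

Direct effects: X6, X25.
2 steps out: X21, X7, X14.
3 steps out: X32.
Not reachable from it: X4.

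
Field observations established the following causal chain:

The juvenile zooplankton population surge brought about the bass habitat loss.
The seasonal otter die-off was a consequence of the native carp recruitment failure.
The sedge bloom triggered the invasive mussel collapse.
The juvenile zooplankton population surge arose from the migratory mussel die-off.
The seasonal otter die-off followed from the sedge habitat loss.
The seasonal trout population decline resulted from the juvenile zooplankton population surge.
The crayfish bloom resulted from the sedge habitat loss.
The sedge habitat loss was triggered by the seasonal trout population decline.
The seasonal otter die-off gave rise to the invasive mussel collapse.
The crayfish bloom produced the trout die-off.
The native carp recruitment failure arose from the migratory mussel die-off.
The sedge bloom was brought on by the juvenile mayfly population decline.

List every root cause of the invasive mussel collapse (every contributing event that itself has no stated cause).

the juvenile mayfly population decline, the migratory mussel die-off

Tracing upstream from the invasive mussel collapse: the invasive mussel collapse ← the seasonal otter die-off ← the native carp recruitment failure ← the migratory mussel die-off.
A separate upstream branch: the invasive mussel collapse ← the sedge bloom ← the juvenile mayfly population decline.
Each of those chain origins has no stated cause.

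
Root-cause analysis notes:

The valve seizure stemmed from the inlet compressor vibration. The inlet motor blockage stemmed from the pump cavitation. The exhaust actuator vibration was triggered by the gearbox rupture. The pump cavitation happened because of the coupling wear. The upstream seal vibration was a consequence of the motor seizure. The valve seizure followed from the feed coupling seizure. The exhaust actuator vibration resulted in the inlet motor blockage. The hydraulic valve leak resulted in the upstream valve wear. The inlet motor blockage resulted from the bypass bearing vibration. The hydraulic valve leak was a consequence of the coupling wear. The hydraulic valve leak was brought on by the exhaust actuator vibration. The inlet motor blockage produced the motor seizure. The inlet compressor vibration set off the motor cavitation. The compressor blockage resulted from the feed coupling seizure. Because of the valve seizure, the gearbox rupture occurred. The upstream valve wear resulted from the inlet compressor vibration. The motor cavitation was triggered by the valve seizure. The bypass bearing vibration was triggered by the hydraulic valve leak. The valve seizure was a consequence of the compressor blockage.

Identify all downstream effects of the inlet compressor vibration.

Direct effects: the valve seizure, the motor cavitation, the upstream valve wear.
2 steps out: the gearbox rupture.
3 steps out: the exhaust actuator vibration.
4 steps out: the hydraulic valve leak, the inlet motor blockage.
5 steps out: the bypass bearing vibration, the motor seizure.
6 steps out: the upstream seal vibration.
Not reachable from it: the coupling wear, the feed coupling seizure, the compressor blockage, the pump cavitation.

the bypass bearing vibration, the exhaust actuator vibration, the gearbox rupture, the hydraulic valve leak, the inlet motor blockage, the motor cavitation, the motor seizure, the upstream seal vibration, the upstream valve wear, the valve seizure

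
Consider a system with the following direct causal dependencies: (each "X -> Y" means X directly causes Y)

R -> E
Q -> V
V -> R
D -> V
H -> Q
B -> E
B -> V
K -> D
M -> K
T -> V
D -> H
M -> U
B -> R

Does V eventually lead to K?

No

V leads to R, E; K is not among them.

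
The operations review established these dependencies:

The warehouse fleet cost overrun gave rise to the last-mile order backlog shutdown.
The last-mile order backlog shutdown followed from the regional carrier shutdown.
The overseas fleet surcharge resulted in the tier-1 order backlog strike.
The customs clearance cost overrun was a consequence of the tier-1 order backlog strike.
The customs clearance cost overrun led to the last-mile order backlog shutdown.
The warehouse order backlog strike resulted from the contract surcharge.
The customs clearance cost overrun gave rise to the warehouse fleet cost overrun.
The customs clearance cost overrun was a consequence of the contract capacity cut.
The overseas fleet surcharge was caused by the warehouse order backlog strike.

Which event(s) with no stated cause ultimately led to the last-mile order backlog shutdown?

the contract capacity cut, the contract surcharge, the regional carrier shutdown

Tracing upstream from the last-mile order backlog shutdown: the last-mile order backlog shutdown ← the customs clearance cost overrun ← the tier-1 order backlog strike ← the overseas fleet surcharge ← the warehouse order backlog strike ← the contract surcharge.
A separate upstream branch: the last-mile order backlog shutdown ← the customs clearance cost overrun ← the contract capacity cut.
A separate upstream branch: the last-mile order backlog shutdown ← the regional carrier shutdown.
Each of those chain origins has no stated cause.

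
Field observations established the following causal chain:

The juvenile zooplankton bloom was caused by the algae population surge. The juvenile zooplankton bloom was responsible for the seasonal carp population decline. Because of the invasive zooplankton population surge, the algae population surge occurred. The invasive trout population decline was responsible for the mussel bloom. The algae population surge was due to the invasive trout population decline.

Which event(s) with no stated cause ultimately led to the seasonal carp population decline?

Tracing upstream from the seasonal carp population decline: the seasonal carp population decline ← the juvenile zooplankton bloom ← the algae population surge ← the invasive zooplankton population surge.
A separate upstream branch: the seasonal carp population decline ← the juvenile zooplankton bloom ← the algae population surge ← the invasive trout population decline.
Each of those chain origins has no stated cause.

the invasive trout population decline, the invasive zooplankton population surge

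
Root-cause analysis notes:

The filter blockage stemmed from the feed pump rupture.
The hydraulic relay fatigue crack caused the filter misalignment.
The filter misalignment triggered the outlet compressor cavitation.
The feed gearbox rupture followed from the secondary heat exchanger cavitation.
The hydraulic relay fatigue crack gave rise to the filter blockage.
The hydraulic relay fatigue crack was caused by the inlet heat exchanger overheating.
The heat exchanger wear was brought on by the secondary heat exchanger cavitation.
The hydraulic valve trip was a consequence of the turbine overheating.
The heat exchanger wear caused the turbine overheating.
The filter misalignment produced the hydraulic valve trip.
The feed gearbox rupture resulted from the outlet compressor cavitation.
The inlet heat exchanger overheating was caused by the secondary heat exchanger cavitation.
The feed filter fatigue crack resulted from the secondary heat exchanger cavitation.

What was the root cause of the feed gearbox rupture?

the secondary heat exchanger cavitation

Tracing upstream from the feed gearbox rupture: the feed gearbox rupture ← the secondary heat exchanger cavitation.
The secondary heat exchanger cavitation has no stated cause, so it is the root.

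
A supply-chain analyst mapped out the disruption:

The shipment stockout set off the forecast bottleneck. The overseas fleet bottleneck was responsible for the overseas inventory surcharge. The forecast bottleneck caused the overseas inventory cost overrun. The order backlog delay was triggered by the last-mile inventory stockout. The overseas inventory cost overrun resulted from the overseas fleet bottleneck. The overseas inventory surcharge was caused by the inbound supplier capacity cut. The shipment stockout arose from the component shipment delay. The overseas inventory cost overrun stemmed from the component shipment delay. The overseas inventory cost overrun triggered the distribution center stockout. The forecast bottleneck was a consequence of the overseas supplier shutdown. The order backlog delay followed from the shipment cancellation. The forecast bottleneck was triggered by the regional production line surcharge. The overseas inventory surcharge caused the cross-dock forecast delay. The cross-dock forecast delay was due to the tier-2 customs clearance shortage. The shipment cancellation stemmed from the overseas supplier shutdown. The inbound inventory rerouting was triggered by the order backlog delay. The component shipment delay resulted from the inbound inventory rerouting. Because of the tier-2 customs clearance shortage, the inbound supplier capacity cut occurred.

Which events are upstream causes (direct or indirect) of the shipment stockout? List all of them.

the component shipment delay, the inbound inventory rerouting, the last-mile inventory stockout, the order backlog delay, the overseas supplier shutdown, the shipment cancellation

Immediate cause of the shipment stockout: the component shipment delay.
Further upstream: the overseas supplier shutdown, the last-mile inventory stockout, the shipment cancellation, the order backlog delay, the inbound inventory rerouting.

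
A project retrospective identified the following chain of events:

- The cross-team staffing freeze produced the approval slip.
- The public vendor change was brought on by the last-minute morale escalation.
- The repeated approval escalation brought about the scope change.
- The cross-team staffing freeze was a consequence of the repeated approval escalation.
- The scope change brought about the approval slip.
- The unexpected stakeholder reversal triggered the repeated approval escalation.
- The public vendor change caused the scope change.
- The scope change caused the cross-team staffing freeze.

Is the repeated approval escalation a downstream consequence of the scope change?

No

The scope change leads to the cross-team staffing freeze, the approval slip; the repeated approval escalation is not among them.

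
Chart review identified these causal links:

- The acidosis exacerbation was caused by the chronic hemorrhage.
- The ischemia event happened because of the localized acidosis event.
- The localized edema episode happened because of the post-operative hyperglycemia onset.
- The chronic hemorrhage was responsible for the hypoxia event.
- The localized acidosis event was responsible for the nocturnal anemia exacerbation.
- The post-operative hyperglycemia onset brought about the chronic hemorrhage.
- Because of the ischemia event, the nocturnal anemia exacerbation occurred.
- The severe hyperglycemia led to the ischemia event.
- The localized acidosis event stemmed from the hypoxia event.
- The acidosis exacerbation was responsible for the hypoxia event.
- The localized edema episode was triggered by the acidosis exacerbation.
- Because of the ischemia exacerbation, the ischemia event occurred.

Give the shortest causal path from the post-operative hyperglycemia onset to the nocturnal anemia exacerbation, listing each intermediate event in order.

the post-operative hyperglycemia onset → the chronic hemorrhage
the chronic hemorrhage → the hypoxia event
the hypoxia event → the localized acidosis event
the localized acidosis event → the nocturnal anemia exacerbation
Length: 4 steps.

the post-operative hyperglycemia onset → the chronic hemorrhage → the hypoxia event → the localized acidosis event → the nocturnal anemia exacerbation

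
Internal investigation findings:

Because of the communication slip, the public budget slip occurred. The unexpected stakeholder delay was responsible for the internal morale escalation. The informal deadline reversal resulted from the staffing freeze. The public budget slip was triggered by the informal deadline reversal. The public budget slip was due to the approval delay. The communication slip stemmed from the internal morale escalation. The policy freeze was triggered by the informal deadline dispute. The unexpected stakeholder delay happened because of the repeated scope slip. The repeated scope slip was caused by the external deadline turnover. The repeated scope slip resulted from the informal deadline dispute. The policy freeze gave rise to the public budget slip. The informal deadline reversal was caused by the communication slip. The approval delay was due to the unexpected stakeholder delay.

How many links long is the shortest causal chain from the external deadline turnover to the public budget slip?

4

Shortest chain: the external deadline turnover → the repeated scope slip → the unexpected stakeholder delay → the approval delay → the public budget slip.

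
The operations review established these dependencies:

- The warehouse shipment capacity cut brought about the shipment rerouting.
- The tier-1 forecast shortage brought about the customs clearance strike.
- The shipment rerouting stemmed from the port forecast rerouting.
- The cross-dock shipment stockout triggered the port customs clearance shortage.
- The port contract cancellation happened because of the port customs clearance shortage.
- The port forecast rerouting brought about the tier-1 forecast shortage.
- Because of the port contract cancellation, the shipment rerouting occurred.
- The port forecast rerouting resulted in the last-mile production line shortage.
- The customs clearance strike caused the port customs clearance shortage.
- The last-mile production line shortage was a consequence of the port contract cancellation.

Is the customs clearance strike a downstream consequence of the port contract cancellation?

No

The port contract cancellation leads to the shipment rerouting, the last-mile production line shortage; the customs clearance strike is not among them.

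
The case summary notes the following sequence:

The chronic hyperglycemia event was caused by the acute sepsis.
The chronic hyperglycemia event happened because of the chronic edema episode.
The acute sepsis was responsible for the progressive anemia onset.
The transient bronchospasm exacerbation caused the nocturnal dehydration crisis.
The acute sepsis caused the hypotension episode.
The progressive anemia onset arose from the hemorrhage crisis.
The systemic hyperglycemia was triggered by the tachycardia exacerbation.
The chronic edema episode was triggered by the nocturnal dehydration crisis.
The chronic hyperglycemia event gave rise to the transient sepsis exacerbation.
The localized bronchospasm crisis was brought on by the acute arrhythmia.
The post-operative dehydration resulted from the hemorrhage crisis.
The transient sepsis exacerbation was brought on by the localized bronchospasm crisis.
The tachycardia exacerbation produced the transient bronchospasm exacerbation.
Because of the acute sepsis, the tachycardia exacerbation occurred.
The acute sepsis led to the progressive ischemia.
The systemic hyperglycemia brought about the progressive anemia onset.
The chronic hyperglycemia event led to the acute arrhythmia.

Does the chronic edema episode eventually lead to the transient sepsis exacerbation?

Yes

There is a causal chain: the chronic edema episode → the chronic hyperglycemia event → the transient sepsis exacerbation.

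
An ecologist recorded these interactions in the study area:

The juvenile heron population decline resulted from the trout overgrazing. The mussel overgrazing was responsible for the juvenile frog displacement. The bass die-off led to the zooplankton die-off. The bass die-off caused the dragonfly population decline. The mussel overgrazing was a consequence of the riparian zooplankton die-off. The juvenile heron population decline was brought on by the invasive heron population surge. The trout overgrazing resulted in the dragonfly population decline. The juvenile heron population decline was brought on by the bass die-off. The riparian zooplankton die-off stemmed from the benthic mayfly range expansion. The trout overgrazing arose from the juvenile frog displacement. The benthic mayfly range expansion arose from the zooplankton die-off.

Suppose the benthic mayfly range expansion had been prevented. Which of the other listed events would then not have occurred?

Downstream of the benthic mayfly range expansion: the riparian zooplankton die-off, the mussel overgrazing, the juvenile frog displacement, the trout overgrazing, the juvenile heron population decline, the dragonfly population decline.
Of those, still caused via another path: the juvenile heron population decline, the dragonfly population decline.
The remainder have no surviving cause.

the juvenile frog displacement, the mussel overgrazing, the riparian zooplankton die-off, the trout overgrazing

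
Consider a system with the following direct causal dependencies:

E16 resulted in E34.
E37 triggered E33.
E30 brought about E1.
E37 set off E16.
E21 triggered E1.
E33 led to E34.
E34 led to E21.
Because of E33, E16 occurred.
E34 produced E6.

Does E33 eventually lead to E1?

Yes

There is a causal chain: E33 → E34 → E21 → E1.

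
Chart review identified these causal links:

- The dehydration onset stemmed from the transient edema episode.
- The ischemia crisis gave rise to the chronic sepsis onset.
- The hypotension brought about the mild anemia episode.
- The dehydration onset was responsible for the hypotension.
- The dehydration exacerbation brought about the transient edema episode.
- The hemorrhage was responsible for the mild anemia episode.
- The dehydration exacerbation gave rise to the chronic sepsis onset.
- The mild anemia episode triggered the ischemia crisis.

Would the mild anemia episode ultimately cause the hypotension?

No

The mild anemia episode leads to the ischemia crisis, the chronic sepsis onset; the hypotension is not among them.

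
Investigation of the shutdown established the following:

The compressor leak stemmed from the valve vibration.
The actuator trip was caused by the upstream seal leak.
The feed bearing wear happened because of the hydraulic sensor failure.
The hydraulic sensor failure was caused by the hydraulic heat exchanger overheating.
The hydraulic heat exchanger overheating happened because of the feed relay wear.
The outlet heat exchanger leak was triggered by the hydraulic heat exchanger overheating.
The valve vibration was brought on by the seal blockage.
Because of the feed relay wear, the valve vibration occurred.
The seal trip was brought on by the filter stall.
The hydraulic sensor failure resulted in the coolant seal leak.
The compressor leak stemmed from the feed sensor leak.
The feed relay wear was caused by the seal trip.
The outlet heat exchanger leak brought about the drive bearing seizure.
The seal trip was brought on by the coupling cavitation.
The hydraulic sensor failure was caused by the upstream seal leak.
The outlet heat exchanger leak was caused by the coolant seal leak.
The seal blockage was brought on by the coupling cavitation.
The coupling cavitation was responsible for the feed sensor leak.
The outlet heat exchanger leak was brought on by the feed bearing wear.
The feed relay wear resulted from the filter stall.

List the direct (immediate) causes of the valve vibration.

the feed relay wear, the seal blockage

Upstream contributors include the filter stall, the coupling cavitation, the seal trip, but only the feed relay wear, the seal blockage feed directly into the valve vibration.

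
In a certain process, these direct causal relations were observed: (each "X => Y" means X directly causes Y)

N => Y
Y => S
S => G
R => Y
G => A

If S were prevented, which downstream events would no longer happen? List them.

A, G

Downstream of S: G, A.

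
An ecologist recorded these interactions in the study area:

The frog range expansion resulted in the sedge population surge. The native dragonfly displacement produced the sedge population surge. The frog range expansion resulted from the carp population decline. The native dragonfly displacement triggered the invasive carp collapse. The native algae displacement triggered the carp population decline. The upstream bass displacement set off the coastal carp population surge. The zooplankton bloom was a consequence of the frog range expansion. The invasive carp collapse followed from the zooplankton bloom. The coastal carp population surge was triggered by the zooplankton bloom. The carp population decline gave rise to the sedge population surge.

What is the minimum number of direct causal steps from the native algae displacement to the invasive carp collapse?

4

Shortest chain: the native algae displacement → the carp population decline → the frog range expansion → the zooplankton bloom → the invasive carp collapse.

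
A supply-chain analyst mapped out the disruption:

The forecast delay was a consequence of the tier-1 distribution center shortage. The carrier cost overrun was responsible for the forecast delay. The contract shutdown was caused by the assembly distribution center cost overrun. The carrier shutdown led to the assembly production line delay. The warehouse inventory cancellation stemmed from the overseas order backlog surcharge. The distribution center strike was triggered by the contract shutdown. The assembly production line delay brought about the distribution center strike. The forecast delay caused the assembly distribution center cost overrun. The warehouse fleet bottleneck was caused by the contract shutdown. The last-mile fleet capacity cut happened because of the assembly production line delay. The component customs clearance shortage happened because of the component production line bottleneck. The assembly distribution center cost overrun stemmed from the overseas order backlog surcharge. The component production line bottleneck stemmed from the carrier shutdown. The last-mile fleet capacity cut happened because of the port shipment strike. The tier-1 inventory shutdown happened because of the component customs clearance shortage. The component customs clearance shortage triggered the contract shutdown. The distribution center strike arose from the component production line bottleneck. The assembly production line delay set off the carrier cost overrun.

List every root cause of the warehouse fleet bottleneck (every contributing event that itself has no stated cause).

Tracing upstream from the warehouse fleet bottleneck: the warehouse fleet bottleneck ← the contract shutdown ← the component customs clearance shortage ← the component production line bottleneck ← the carrier shutdown.
A separate upstream branch: the warehouse fleet bottleneck ← the contract shutdown ← the assembly distribution center cost overrun ← the forecast delay ← the tier-1 distribution center shortage.
A separate upstream branch: the warehouse fleet bottleneck ← the contract shutdown ← the assembly distribution center cost overrun ← the overseas order backlog surcharge.
Each of those chain origins has no stated cause.

the carrier shutdown, the overseas order backlog surcharge, the tier-1 distribution center shortage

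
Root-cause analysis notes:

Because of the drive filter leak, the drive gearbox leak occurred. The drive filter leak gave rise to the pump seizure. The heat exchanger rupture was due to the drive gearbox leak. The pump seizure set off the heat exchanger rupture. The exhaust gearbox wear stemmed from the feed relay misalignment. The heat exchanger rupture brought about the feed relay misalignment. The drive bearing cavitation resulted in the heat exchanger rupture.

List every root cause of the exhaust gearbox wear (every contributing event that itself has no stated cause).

Tracing upstream from the exhaust gearbox wear: the exhaust gearbox wear ← the feed relay misalignment ← the heat exchanger rupture ← the pump seizure ← the drive filter leak.
A separate upstream branch: the exhaust gearbox wear ← the feed relay misalignment ← the heat exchanger rupture ← the drive bearing cavitation.
Each of those chain origins has no stated cause.

the drive bearing cavitation, the drive filter leak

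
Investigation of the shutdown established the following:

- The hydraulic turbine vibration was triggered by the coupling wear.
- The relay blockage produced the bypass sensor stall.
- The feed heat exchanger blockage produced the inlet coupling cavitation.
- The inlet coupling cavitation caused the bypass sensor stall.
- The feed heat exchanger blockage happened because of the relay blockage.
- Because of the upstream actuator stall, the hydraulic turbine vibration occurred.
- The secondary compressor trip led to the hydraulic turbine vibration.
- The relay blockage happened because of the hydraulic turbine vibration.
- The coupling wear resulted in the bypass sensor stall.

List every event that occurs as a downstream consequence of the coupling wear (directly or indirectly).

Direct effects: the hydraulic turbine vibration, the bypass sensor stall.
2 steps out: the relay blockage.
3 steps out: the feed heat exchanger blockage.
4 steps out: the inlet coupling cavitation.
Not reachable from it: the secondary compressor trip, the upstream actuator stall.

the bypass sensor stall, the feed heat exchanger blockage, the hydraulic turbine vibration, the inlet coupling cavitation, the relay blockage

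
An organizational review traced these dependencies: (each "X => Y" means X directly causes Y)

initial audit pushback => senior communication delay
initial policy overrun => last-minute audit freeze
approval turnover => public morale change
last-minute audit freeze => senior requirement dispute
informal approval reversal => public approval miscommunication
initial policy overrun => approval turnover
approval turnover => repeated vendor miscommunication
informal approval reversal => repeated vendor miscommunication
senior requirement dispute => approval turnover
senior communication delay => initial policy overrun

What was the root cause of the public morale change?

the initial audit pushback

Tracing upstream from the public morale change: the public morale change ← the approval turnover ← the initial policy overrun ← the senior communication delay ← the initial audit pushback.
The initial audit pushback has no stated cause, so it is the root.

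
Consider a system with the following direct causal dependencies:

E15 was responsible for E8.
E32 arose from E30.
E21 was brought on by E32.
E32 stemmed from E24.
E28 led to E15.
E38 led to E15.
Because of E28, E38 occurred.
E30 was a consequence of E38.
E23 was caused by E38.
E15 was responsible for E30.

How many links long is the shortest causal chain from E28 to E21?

Shortest chain: E28 → E38 → E30 → E32 → E21.

4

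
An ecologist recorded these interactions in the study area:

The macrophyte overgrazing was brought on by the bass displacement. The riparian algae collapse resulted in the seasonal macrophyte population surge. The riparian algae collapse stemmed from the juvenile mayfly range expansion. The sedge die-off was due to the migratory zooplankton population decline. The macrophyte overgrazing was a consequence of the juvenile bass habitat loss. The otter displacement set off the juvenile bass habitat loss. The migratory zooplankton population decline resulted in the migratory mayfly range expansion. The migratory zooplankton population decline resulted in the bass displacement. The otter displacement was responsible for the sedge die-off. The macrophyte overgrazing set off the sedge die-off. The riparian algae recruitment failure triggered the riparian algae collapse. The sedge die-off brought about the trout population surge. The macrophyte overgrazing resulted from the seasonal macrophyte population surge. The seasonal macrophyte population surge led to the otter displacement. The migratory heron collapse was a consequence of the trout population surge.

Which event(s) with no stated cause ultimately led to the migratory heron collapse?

Tracing upstream from the migratory heron collapse: the migratory heron collapse ← the trout population surge ← the sedge die-off ← the otter displacement ← the seasonal macrophyte population surge ← the riparian algae collapse ← the riparian algae recruitment failure.
A separate upstream branch: the migratory heron collapse ← the trout population surge ← the sedge die-off ← the otter displacement ← the seasonal macrophyte population surge ← the riparian algae collapse ← the juvenile mayfly range expansion.
A separate upstream branch: the migratory heron collapse ← the trout population surge ← the sedge die-off ← the migratory zooplankton population decline.
Each of those chain origins has no stated cause.

the juvenile mayfly range expansion, the migratory zooplankton population decline, the riparian algae recruitment failure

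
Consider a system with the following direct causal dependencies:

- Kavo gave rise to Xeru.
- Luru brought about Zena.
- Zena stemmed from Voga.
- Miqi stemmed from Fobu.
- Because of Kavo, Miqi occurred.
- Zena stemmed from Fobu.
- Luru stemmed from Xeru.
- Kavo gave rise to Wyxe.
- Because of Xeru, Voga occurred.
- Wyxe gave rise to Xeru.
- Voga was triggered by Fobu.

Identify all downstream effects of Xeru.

Direct effects: Luru, Voga.
2 steps out: Zena.
Not reachable from it: Kavo, Wyxe, Fobu, Miqi.

Luru, Voga, Zena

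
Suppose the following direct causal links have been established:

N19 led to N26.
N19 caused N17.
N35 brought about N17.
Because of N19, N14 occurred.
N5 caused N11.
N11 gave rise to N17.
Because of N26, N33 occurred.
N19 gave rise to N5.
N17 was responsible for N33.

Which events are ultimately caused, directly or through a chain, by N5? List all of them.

N11, N17, N33

Direct effects: N11.
2 steps out: N17.
3 steps out: N33.
Not reachable from it: N19, N14, N26, N35.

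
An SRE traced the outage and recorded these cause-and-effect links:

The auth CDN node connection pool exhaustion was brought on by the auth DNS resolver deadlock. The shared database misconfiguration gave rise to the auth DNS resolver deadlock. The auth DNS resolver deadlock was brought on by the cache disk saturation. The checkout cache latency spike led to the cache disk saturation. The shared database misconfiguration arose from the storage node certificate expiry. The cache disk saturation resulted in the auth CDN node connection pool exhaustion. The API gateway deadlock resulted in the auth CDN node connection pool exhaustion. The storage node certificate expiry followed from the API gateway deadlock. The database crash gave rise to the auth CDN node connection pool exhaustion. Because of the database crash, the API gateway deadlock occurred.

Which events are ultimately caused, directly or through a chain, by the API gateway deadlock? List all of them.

Direct effects: the storage node certificate expiry, the auth CDN node connection pool exhaustion.
2 steps out: the shared database misconfiguration.
3 steps out: the auth DNS resolver deadlock.
Not reachable from it: the database crash, the checkout cache latency spike, the cache disk saturation.

the auth CDN node connection pool exhaustion, the auth DNS resolver deadlock, the shared database misconfiguration, the storage node certificate expiry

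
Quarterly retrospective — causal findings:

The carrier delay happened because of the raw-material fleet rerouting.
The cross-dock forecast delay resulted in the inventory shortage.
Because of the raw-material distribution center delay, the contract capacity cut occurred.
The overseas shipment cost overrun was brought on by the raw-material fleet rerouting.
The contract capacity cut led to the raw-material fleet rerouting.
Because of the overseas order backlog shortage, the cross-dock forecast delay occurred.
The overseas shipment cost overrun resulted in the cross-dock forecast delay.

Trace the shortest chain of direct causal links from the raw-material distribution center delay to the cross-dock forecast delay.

the raw-material distribution center delay → the contract capacity cut
the contract capacity cut → the raw-material fleet rerouting
the raw-material fleet rerouting → the overseas shipment cost overrun
the overseas shipment cost overrun → the cross-dock forecast delay
Length: 4 steps.

the raw-material distribution center delay → the contract capacity cut → the raw-material fleet rerouting → the overseas shipment cost overrun → the cross-dock forecast delay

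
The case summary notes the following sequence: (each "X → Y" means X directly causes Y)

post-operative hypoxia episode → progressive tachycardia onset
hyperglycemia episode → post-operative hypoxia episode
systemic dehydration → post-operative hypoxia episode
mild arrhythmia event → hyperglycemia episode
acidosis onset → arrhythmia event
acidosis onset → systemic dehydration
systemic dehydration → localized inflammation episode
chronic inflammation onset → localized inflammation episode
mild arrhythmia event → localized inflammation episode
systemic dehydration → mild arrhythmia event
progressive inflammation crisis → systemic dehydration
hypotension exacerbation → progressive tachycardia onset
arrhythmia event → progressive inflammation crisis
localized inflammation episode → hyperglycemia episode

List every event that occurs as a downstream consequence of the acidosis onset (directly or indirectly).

Direct effects: the arrhythmia event, the systemic dehydration.
2 steps out: the progressive inflammation crisis, the mild arrhythmia event, the localized inflammation episode, the post-operative hypoxia episode.
3 steps out: the hyperglycemia episode, the progressive tachycardia onset.
Not reachable from it: the chronic inflammation onset, the hypotension exacerbation.

the arrhythmia event, the hyperglycemia episode, the localized inflammation episode, the mild arrhythmia event, the post-operative hypoxia episode, the progressive inflammation crisis, the progressive tachycardia onset, the systemic dehydration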